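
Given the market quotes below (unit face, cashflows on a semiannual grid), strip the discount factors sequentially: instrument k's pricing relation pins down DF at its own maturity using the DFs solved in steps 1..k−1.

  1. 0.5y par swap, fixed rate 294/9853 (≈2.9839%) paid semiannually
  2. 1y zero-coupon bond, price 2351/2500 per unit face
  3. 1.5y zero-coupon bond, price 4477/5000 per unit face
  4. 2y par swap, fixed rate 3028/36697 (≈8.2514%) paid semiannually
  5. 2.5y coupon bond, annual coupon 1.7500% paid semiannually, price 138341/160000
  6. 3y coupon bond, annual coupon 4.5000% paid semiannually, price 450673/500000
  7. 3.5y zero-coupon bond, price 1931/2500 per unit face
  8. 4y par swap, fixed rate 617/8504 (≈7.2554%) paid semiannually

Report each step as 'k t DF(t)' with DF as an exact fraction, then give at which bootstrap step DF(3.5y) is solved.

step 1 [0.5y] swap r/2=147/9853: DF=(1 − 147/9853·(0))/(1+147/9853) = 9853/10000 ≈ 0.985300
step 2 [1y] zero: DF = P = 2351/2500 ≈ 0.940400
step 3 [1.5y] zero: DF = P = 4477/5000 ≈ 0.895400
step 4 [2y] swap r/2=1514/36697: DF=(1 − 1514/36697·(0.985300+0.940400+0.895400))/(1+1514/36697) = 4243/5000 ≈ 0.848600
step 5 [2.5y] bond c/2=7/800: DF=(138341/160000 − 7/800·(0.985300+0.940400+0.895400+0.848600))/(1+7/800) = 8253/10000 ≈ 0.825300
step 6 [3y] bond c/2=9/400: DF=(450673/500000 − 9/400·(0.985300+0.940400+0.895400+0.848600+0.825300))/(1+9/400) = 3913/5000 ≈ 0.782600
step 7 [3.5y] zero: DF = P = 1931/2500 ≈ 0.772400
step 8 [4y] swap r/2=617/17008: DF=(1 − 617/17008·(0.985300+0.940400+0.895400+0.848600+0.825300+0.782600+0.772400))/(1+617/17008) = 1883/2500 ≈ 0.753200

1 1/2 9853/10000
2 1 2351/2500
3 3/2 4477/5000
4 2 4243/5000
5 5/2 8253/10000
6 3 3913/5000
7 7/2 1931/2500
8 4 1883/2500
DF(3.5y) is solved at step 7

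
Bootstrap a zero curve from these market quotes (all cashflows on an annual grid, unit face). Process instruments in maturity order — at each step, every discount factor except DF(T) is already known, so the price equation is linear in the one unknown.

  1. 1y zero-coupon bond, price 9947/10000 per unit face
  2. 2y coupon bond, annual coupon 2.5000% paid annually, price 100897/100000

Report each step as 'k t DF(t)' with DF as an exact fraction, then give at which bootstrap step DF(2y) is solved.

step 1 [1y] zero: DF = P = 9947/10000 ≈ 0.994700
step 2 [2y] bond c/1=1/40: DF=(100897/100000 − 1/40·(0.994700))/(1+1/40) = 9601/10000 ≈ 0.960100

1 1 9947/10000
2 2 9601/10000
DF(2y) is solved at step 2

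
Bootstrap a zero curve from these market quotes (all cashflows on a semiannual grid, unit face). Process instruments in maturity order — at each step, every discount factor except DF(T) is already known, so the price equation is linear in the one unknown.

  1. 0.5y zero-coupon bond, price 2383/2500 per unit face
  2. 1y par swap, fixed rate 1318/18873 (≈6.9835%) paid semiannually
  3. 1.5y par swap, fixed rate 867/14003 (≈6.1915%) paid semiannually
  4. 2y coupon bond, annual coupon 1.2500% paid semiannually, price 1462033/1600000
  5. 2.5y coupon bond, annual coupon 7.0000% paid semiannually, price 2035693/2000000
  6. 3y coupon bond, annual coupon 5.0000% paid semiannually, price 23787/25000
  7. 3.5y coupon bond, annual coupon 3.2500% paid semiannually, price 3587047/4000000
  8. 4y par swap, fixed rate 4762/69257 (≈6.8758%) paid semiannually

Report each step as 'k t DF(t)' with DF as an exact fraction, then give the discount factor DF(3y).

step 1 [0.5y] zero: DF = P = 2383/2500 ≈ 0.953200
step 2 [1y] swap r/2=659/18873: DF=(1 − 659/18873·(0.953200))/(1+659/18873) = 9341/10000 ≈ 0.934100
step 3 [1.5y] swap r/2=867/28006: DF=(1 − 867/28006·(0.953200+0.934100))/(1+867/28006) = 9133/10000 ≈ 0.913300
step 4 [2y] bond c/2=1/160: DF=(1462033/1600000 − 1/160·(0.953200+0.934100+0.913300))/(1+1/160) = 8907/10000 ≈ 0.890700
step 5 [2.5y] bond c/2=7/200: DF=(2035693/2000000 − 7/200·(0.953200+0.934100+0.913300+0.890700))/(1+7/200) = 4293/5000 ≈ 0.858600
step 6 [3y] bond c/2=1/40: DF=(23787/25000 − 1/40·(0.953200+0.934100+0.913300+0.890700+0.858600))/(1+1/40) = 8173/10000 ≈ 0.817300
step 7 [3.5y] bond c/2=13/800: DF=(3587047/4000000 − 13/800·(0.953200+0.934100+0.913300+0.890700+0.858600+0.817300))/(1+13/800) = 3983/5000 ≈ 0.796600
step 8 [4y] swap r/2=2381/69257: DF=(1 − 2381/69257·(0.953200+0.934100+0.913300+0.890700+0.858600+0.817300+0.796600))/(1+2381/69257) = 7619/10000 ≈ 0.761900

1 1/2 2383/2500
2 1 9341/10000
3 3/2 9133/10000
4 2 8907/10000
5 5/2 4293/5000
6 3 8173/10000
7 7/2 3983/5000
8 4 7619/10000
DF(3y) = 8173/10000 ≈ 0.817300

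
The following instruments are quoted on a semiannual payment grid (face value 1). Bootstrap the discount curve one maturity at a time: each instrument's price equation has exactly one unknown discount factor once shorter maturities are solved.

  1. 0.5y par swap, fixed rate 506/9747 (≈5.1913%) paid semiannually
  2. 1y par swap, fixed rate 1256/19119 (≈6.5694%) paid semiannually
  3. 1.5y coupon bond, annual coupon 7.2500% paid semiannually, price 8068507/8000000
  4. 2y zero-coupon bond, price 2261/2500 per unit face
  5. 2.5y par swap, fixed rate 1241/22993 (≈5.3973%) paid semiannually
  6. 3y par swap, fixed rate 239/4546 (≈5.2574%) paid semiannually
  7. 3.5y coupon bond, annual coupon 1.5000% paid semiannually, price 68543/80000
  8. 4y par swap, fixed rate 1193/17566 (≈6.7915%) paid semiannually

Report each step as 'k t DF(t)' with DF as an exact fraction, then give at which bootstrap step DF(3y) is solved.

1 1/2 9747/10000
2 1 2343/2500
3 3/2 1133/1250
4 2 2261/2500
5 5/2 8759/10000
6 3 4283/5000
7 7/2 4049/5000
8 4 3807/5000
DF(3y) is solved at step 6

step 1 [0.5y] swap r/2=253/9747: DF=(1 − 253/9747·(0))/(1+253/9747) = 9747/10000 ≈ 0.974700
step 2 [1y] swap r/2=628/19119: DF=(1 − 628/19119·(0.974700))/(1+628/19119) = 2343/2500 ≈ 0.937200
step 3 [1.5y] bond c/2=29/800: DF=(8068507/8000000 − 29/800·(0.974700+0.937200))/(1+29/800) = 1133/1250 ≈ 0.906400
step 4 [2y] zero: DF = P = 2261/2500 ≈ 0.904400
step 5 [2.5y] swap r/2=1241/45986: DF=(1 − 1241/45986·(0.974700+0.937200+0.906400+0.904400))/(1+1241/45986) = 8759/10000 ≈ 0.875900
step 6 [3y] swap r/2=239/9092: DF=(1 − 239/9092·(0.974700+0.937200+0.906400+0.904400+0.875900))/(1+239/9092) = 4283/5000 ≈ 0.856600
step 7 [3.5y] bond c/2=3/400: DF=(68543/80000 − 3/400·(0.974700+0.937200+0.906400+0.904400+0.875900+0.856600))/(1+3/400) = 4049/5000 ≈ 0.809800
step 8 [4y] swap r/2=1193/35132: DF=(1 − 1193/35132·(0.974700+0.937200+0.906400+0.904400+0.875900+0.856600+0.809800))/(1+1193/35132) = 3807/5000 ≈ 0.761400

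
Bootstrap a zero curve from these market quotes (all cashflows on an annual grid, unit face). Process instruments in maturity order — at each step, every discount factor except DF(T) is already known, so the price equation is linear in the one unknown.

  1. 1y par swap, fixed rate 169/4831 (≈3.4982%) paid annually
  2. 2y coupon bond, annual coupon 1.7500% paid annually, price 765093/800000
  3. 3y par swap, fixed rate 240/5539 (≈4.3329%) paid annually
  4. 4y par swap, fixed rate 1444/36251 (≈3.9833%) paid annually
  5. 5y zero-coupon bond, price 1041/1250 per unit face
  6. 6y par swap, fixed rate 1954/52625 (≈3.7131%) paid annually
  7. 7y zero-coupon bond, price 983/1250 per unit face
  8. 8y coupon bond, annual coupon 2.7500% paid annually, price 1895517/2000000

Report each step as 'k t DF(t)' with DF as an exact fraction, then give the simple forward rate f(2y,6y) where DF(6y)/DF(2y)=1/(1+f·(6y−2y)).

1 1 4831/5000
2 2 9233/10000
3 3 22/25
4 4 2139/2500
5 5 1041/1250
6 6 4023/5000
7 7 983/1250
8 8 1521/2000
f(2y,6y) = ((9233/10000)/(4023/5000) − 1)/(4) = 1187/32184 ≈ 3.6882%

step 1 [1y] swap r/1=169/4831: DF=(1 − 169/4831·(0))/(1+169/4831) = 4831/5000 ≈ 0.966200
step 2 [2y] bond c/1=7/400: DF=(765093/800000 − 7/400·(0.966200))/(1+7/400) = 9233/10000 ≈ 0.923300
step 3 [3y] swap r/1=240/5539: DF=(1 − 240/5539·(0.966200+0.923300))/(1+240/5539) = 22/25 ≈ 0.880000
step 4 [4y] swap r/1=1444/36251: DF=(1 − 1444/36251·(0.966200+0.923300+0.880000))/(1+1444/36251) = 2139/2500 ≈ 0.855600
step 5 [5y] zero: DF = P = 1041/1250 ≈ 0.832800
step 6 [6y] swap r/1=1954/52625: DF=(1 − 1954/52625·(0.966200+0.923300+0.880000+0.855600+0.832800))/(1+1954/52625) = 4023/5000 ≈ 0.804600
step 7 [7y] zero: DF = P = 983/1250 ≈ 0.786400
step 8 [8y] bond c/1=11/400: DF=(1895517/2000000 − 11/400·(0.966200+0.923300+0.880000+0.855600+0.832800+0.804600+0.786400))/(1+11/400) = 1521/2000 ≈ 0.760500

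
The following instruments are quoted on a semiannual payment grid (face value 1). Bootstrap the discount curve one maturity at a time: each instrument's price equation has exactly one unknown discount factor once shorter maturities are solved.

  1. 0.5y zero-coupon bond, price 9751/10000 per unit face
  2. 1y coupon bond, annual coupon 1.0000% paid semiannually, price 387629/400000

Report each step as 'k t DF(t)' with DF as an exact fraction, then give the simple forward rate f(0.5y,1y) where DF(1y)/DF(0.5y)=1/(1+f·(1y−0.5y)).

step 1 [0.5y] zero: DF = P = 9751/10000 ≈ 0.975100
step 2 [1y] bond c/2=1/200: DF=(387629/400000 − 1/200·(0.975100))/(1+1/200) = 4797/5000 ≈ 0.959400

1 1/2 9751/10000
2 1 4797/5000
f(0.5y,1y) = ((9751/10000)/(4797/5000) − 1)/(1/2) = 157/4797 ≈ 3.2729%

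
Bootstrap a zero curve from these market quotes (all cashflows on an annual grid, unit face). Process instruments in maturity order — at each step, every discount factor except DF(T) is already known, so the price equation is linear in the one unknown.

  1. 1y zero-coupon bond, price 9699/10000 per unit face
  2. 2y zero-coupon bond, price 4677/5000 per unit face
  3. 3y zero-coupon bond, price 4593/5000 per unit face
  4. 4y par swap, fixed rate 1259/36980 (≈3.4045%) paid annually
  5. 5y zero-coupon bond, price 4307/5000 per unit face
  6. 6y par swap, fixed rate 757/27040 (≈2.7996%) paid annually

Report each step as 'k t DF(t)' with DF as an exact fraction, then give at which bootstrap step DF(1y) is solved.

step 1 [1y] zero: DF = P = 9699/10000 ≈ 0.969900
step 2 [2y] zero: DF = P = 4677/5000 ≈ 0.935400
step 3 [3y] zero: DF = P = 4593/5000 ≈ 0.918600
step 4 [4y] swap r/1=1259/36980: DF=(1 − 1259/36980·(0.969900+0.935400+0.918600))/(1+1259/36980) = 8741/10000 ≈ 0.874100
step 5 [5y] zero: DF = P = 4307/5000 ≈ 0.861400
step 6 [6y] swap r/1=757/27040: DF=(1 − 757/27040·(0.969900+0.935400+0.918600+0.874100+0.861400))/(1+757/27040) = 4243/5000 ≈ 0.848600

1 1 9699/10000
2 2 4677/5000
3 3 4593/5000
4 4 8741/10000
5 5 4307/5000
6 6 4243/5000
DF(1y) is solved at step 1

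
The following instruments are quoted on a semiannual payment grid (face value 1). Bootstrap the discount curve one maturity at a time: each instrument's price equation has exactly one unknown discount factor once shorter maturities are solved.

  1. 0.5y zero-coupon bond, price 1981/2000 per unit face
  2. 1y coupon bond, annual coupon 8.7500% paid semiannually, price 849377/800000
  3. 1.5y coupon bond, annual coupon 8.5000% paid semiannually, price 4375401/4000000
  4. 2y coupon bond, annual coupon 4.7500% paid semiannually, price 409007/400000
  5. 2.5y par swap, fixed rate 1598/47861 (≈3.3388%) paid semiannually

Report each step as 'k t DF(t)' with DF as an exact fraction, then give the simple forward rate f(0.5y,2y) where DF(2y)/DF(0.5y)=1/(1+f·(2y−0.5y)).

step 1 [0.5y] zero: DF = P = 1981/2000 ≈ 0.990500
step 2 [1y] bond c/2=7/160: DF=(849377/800000 − 7/160·(0.990500))/(1+7/160) = 9757/10000 ≈ 0.975700
step 3 [1.5y] bond c/2=17/400: DF=(4375401/4000000 − 17/400·(0.990500+0.975700))/(1+17/400) = 9691/10000 ≈ 0.969100
step 4 [2y] bond c/2=19/800: DF=(409007/400000 − 19/800·(0.990500+0.975700+0.969100))/(1+19/800) = 9307/10000 ≈ 0.930700
step 5 [2.5y] swap r/2=799/47861: DF=(1 − 799/47861·(0.990500+0.975700+0.969100+0.930700))/(1+799/47861) = 9201/10000 ≈ 0.920100

1 1/2 1981/2000
2 1 9757/10000
3 3/2 9691/10000
4 2 9307/10000
5 5/2 9201/10000
f(0.5y,2y) = ((1981/2000)/(9307/10000) − 1)/(3/2) = 1196/27921 ≈ 4.2835%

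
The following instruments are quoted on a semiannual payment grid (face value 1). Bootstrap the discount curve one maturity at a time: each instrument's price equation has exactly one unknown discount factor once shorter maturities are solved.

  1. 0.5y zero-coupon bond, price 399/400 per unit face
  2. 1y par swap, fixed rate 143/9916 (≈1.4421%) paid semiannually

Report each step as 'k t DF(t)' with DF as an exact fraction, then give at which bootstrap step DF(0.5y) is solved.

step 1 [0.5y] zero: DF = P = 399/400 ≈ 0.997500
step 2 [1y] swap r/2=143/19832: DF=(1 − 143/19832·(0.997500))/(1+143/19832) = 9857/10000 ≈ 0.985700

1 1/2 399/400
2 1 9857/10000
DF(0.5y) is solved at step 1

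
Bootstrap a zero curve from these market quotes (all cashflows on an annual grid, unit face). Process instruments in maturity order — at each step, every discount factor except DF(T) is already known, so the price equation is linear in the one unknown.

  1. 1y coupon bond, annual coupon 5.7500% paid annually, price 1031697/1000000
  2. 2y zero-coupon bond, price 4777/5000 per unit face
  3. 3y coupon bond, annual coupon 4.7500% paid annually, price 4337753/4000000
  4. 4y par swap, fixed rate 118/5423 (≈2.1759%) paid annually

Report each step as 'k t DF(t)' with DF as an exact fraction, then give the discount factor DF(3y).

1 1 2439/2500
2 2 4777/5000
3 3 9477/10000
4 4 4587/5000
DF(3y) = 9477/10000 ≈ 0.947700

step 1 [1y] bond c/1=23/400: DF=(1031697/1000000 − 23/400·(0))/(1+23/400) = 2439/2500 ≈ 0.975600
step 2 [2y] zero: DF = P = 4777/5000 ≈ 0.955400
step 3 [3y] bond c/1=19/400: DF=(4337753/4000000 − 19/400·(0.975600+0.955400))/(1+19/400) = 9477/10000 ≈ 0.947700
step 4 [4y] swap r/1=118/5423: DF=(1 − 118/5423·(0.975600+0.955400+0.947700))/(1+118/5423) = 4587/5000 ≈ 0.917400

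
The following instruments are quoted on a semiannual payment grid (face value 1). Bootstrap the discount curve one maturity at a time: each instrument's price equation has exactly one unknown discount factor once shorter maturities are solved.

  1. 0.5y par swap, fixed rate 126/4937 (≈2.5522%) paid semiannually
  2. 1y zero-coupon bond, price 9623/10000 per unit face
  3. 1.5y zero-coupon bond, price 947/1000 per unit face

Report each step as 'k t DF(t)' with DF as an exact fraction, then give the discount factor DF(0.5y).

1 1/2 4937/5000
2 1 9623/10000
3 3/2 947/1000
DF(0.5y) = 4937/5000 ≈ 0.987400

step 1 [0.5y] swap r/2=63/4937: DF=(1 − 63/4937·(0))/(1+63/4937) = 4937/5000 ≈ 0.987400
step 2 [1y] zero: DF = P = 9623/10000 ≈ 0.962300
step 3 [1.5y] zero: DF = P = 947/1000 ≈ 0.947000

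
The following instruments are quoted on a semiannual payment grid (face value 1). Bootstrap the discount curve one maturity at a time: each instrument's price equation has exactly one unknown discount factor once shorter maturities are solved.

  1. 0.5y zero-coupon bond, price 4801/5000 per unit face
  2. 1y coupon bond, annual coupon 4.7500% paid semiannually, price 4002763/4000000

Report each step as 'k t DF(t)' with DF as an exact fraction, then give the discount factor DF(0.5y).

step 1 [0.5y] zero: DF = P = 4801/5000 ≈ 0.960200
step 2 [1y] bond c/2=19/800: DF=(4002763/4000000 − 19/800·(0.960200))/(1+19/800) = 597/625 ≈ 0.955200

1 1/2 4801/5000
2 1 597/625
DF(0.5y) = 4801/5000 ≈ 0.960200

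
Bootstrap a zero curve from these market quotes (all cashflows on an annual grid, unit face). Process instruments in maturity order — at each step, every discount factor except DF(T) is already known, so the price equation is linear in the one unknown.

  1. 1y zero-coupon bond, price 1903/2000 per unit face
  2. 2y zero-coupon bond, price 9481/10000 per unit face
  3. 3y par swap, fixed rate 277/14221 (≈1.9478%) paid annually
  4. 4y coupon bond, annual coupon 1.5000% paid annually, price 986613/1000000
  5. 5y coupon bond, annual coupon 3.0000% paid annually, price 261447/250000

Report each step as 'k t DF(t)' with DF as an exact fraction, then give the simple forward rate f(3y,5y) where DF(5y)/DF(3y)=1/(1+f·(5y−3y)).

step 1 [1y] zero: DF = P = 1903/2000 ≈ 0.951500
step 2 [2y] zero: DF = P = 9481/10000 ≈ 0.948100
step 3 [3y] swap r/1=277/14221: DF=(1 − 277/14221·(0.951500+0.948100))/(1+277/14221) = 4723/5000 ≈ 0.944600
step 4 [4y] bond c/1=3/200: DF=(986613/1000000 − 3/200·(0.951500+0.948100+0.944600))/(1+3/200) = 93/100 ≈ 0.930000
step 5 [5y] bond c/1=3/100: DF=(261447/250000 − 3/100·(0.951500+0.948100+0.944600+0.930000))/(1+3/100) = 4527/5000 ≈ 0.905400

1 1 1903/2000
2 2 9481/10000
3 3 4723/5000
4 4 93/100
5 5 4527/5000
f(3y,5y) = ((4723/5000)/(4527/5000) − 1)/(2) = 98/4527 ≈ 2.1648%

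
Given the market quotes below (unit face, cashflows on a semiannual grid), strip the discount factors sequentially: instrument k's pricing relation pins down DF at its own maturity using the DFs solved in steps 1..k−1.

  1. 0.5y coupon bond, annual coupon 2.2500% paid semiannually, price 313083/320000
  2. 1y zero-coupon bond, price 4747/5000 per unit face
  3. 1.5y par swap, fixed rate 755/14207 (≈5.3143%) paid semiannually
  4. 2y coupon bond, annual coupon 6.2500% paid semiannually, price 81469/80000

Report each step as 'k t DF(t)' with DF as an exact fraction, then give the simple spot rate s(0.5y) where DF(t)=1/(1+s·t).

step 1 [0.5y] bond c/2=9/800: DF=(313083/320000 − 9/800·(0))/(1+9/800) = 387/400 ≈ 0.967500
step 2 [1y] zero: DF = P = 4747/5000 ≈ 0.949400
step 3 [1.5y] swap r/2=755/28414: DF=(1 − 755/28414·(0.967500+0.949400))/(1+755/28414) = 1849/2000 ≈ 0.924500
step 4 [2y] bond c/2=1/32: DF=(81469/80000 − 1/32·(0.967500+0.949400+0.924500))/(1+1/32) = 4507/5000 ≈ 0.901400

1 1/2 387/400
2 1 4747/5000
3 3/2 1849/2000
4 2 4507/5000
s(0.5y) = (1/(387/400) − 1)/(1/2) = 26/387 ≈ 6.7183%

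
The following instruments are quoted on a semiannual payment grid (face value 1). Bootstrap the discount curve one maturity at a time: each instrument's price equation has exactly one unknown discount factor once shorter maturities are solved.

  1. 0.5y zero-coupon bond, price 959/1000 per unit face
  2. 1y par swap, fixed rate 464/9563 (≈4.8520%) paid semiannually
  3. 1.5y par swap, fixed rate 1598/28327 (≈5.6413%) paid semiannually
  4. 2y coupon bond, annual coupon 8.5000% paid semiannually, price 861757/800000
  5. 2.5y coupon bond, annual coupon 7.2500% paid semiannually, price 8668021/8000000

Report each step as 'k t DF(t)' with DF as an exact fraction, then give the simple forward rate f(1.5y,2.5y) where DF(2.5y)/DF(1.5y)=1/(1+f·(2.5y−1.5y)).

1 1/2 959/1000
2 1 596/625
3 3/2 9201/10000
4 2 4589/5000
5 5/2 1143/1250
f(1.5y,2.5y) = ((9201/10000)/(1143/1250) − 1)/(1) = 19/3048 ≈ 0.6234%

step 1 [0.5y] zero: DF = P = 959/1000 ≈ 0.959000
step 2 [1y] swap r/2=232/9563: DF=(1 − 232/9563·(0.959000))/(1+232/9563) = 596/625 ≈ 0.953600
step 3 [1.5y] swap r/2=799/28327: DF=(1 − 799/28327·(0.959000+0.953600))/(1+799/28327) = 9201/10000 ≈ 0.920100
step 4 [2y] bond c/2=17/400: DF=(861757/800000 − 17/400·(0.959000+0.953600+0.920100))/(1+17/400) = 4589/5000 ≈ 0.917800
step 5 [2.5y] bond c/2=29/800: DF=(8668021/8000000 − 29/800·(0.959000+0.953600+0.920100+0.917800))/(1+29/800) = 1143/1250 ≈ 0.914400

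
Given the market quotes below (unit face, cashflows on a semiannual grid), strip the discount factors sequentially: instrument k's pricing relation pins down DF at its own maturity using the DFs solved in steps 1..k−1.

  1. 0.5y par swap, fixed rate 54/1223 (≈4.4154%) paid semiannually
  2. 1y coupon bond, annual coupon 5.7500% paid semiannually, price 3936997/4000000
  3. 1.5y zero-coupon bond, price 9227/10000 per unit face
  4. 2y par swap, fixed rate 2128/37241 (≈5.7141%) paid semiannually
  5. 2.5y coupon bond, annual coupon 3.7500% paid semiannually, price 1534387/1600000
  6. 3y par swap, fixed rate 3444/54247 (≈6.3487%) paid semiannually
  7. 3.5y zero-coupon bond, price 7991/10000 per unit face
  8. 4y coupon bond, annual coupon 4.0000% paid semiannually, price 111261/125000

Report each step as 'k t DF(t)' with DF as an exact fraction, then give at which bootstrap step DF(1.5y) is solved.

1 1/2 1223/1250
2 1 4647/5000
3 3/2 9227/10000
4 2 1117/1250
5 5/2 1091/1250
6 3 4139/5000
7 7/2 7991/10000
8 4 3753/5000
DF(1.5y) is solved at step 3

step 1 [0.5y] swap r/2=27/1223: DF=(1 − 27/1223·(0))/(1+27/1223) = 1223/1250 ≈ 0.978400
step 2 [1y] bond c/2=23/800: DF=(3936997/4000000 − 23/800·(0.978400))/(1+23/800) = 4647/5000 ≈ 0.929400
step 3 [1.5y] zero: DF = P = 9227/10000 ≈ 0.922700
step 4 [2y] swap r/2=1064/37241: DF=(1 − 1064/37241·(0.978400+0.929400+0.922700))/(1+1064/37241) = 1117/1250 ≈ 0.893600
step 5 [2.5y] bond c/2=3/160: DF=(1534387/1600000 − 3/160·(0.978400+0.929400+0.922700+0.893600))/(1+3/160) = 1091/1250 ≈ 0.872800
step 6 [3y] swap r/2=1722/54247: DF=(1 − 1722/54247·(0.978400+0.929400+0.922700+0.893600+0.872800))/(1+1722/54247) = 4139/5000 ≈ 0.827800
step 7 [3.5y] zero: DF = P = 7991/10000 ≈ 0.799100
step 8 [4y] bond c/2=1/50: DF=(111261/125000 − 1/50·(0.978400+0.929400+0.922700+0.893600+0.872800+0.827800+0.799100))/(1+1/50) = 3753/5000 ≈ 0.750600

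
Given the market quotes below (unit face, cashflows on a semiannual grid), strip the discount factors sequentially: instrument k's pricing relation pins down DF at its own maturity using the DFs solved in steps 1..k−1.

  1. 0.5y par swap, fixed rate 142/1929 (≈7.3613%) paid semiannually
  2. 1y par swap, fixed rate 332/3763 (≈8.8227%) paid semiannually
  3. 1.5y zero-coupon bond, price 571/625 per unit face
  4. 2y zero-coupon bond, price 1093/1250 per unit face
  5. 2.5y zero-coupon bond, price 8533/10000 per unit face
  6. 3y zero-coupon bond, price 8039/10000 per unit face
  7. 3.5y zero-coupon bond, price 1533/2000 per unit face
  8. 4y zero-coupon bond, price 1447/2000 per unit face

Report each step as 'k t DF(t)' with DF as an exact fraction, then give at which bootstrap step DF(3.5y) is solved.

step 1 [0.5y] swap r/2=71/1929: DF=(1 − 71/1929·(0))/(1+71/1929) = 1929/2000 ≈ 0.964500
step 2 [1y] swap r/2=166/3763: DF=(1 − 166/3763·(0.964500))/(1+166/3763) = 917/1000 ≈ 0.917000
step 3 [1.5y] zero: DF = P = 571/625 ≈ 0.913600
step 4 [2y] zero: DF = P = 1093/1250 ≈ 0.874400
step 5 [2.5y] zero: DF = P = 8533/10000 ≈ 0.853300
step 6 [3y] zero: DF = P = 8039/10000 ≈ 0.803900
step 7 [3.5y] zero: DF = P = 1533/2000 ≈ 0.766500
step 8 [4y] zero: DF = P = 1447/2000 ≈ 0.723500

1 1/2 1929/2000
2 1 917/1000
3 3/2 571/625
4 2 1093/1250
5 5/2 8533/10000
6 3 8039/10000
7 7/2 1533/2000
8 4 1447/2000
DF(3.5y) is solved at step 7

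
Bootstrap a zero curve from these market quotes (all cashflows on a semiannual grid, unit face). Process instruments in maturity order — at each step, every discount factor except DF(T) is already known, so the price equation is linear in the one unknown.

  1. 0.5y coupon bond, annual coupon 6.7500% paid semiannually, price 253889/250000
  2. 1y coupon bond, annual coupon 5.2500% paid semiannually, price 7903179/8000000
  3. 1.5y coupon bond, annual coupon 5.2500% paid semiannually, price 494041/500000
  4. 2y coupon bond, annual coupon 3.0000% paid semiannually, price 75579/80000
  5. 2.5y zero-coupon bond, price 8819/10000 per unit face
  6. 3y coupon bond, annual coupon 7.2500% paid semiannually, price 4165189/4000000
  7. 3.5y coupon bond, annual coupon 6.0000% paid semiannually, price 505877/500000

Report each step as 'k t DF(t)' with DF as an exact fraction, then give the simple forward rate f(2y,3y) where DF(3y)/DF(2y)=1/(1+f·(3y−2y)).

1 1/2 614/625
2 1 15/16
3 3/2 9137/10000
4 2 8889/10000
5 5/2 8819/10000
6 3 4219/5000
7 7/2 2059/2500
f(2y,3y) = ((8889/10000)/(4219/5000) − 1)/(1) = 451/8438 ≈ 5.3449%

step 1 [0.5y] bond c/2=27/800: DF=(253889/250000 − 27/800·(0))/(1+27/800) = 614/625 ≈ 0.982400
step 2 [1y] bond c/2=21/800: DF=(7903179/8000000 − 21/800·(0.982400))/(1+21/800) = 15/16 ≈ 0.937500
step 3 [1.5y] bond c/2=21/800: DF=(494041/500000 − 21/800·(0.982400+0.937500))/(1+21/800) = 9137/10000 ≈ 0.913700
step 4 [2y] bond c/2=3/200: DF=(75579/80000 − 3/200·(0.982400+0.937500+0.913700))/(1+3/200) = 8889/10000 ≈ 0.888900
step 5 [2.5y] zero: DF = P = 8819/10000 ≈ 0.881900
step 6 [3y] bond c/2=29/800: DF=(4165189/4000000 − 29/800·(0.982400+0.937500+0.913700+0.888900+0.881900))/(1+29/800) = 4219/5000 ≈ 0.843800
step 7 [3.5y] bond c/2=3/100: DF=(505877/500000 − 3/100·(0.982400+0.937500+0.913700+0.888900+0.881900+0.843800))/(1+3/100) = 2059/2500 ≈ 0.823600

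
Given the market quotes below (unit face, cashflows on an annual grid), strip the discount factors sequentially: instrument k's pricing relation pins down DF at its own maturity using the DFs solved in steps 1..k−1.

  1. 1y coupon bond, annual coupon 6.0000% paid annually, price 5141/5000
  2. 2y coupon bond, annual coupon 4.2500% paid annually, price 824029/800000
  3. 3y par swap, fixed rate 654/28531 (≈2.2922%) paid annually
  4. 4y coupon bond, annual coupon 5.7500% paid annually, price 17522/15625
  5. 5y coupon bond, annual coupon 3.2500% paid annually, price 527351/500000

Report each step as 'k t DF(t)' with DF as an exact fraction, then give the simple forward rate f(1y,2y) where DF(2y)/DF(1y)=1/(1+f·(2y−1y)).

1 1 97/100
2 2 1897/2000
3 3 4673/5000
4 4 9053/10000
5 5 1129/1250
f(1y,2y) = ((97/100)/(1897/2000) − 1)/(1) = 43/1897 ≈ 2.2667%

step 1 [1y] bond c/1=3/50: DF=(5141/5000 − 3/50·(0))/(1+3/50) = 97/100 ≈ 0.970000
step 2 [2y] bond c/1=17/400: DF=(824029/800000 − 17/400·(0.970000))/(1+17/400) = 1897/2000 ≈ 0.948500
step 3 [3y] swap r/1=654/28531: DF=(1 − 654/28531·(0.970000+0.948500))/(1+654/28531) = 4673/5000 ≈ 0.934600
step 4 [4y] bond c/1=23/400: DF=(17522/15625 − 23/400·(0.970000+0.948500+0.934600))/(1+23/400) = 9053/10000 ≈ 0.905300
step 5 [5y] bond c/1=13/400: DF=(527351/500000 − 13/400·(0.970000+0.948500+0.934600+0.905300))/(1+13/400) = 1129/1250 ≈ 0.903200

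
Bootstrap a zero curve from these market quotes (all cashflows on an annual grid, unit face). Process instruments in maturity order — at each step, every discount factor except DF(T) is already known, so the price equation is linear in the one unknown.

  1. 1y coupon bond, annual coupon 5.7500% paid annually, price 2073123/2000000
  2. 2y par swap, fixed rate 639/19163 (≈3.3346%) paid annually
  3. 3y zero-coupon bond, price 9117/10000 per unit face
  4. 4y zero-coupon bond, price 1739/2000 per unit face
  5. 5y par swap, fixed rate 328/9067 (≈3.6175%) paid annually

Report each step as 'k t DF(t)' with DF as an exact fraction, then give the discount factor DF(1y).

1 1 4901/5000
2 2 9361/10000
3 3 9117/10000
4 4 1739/2000
5 5 209/250
DF(1y) = 4901/5000 ≈ 0.980200

step 1 [1y] bond c/1=23/400: DF=(2073123/2000000 − 23/400·(0))/(1+23/400) = 4901/5000 ≈ 0.980200
step 2 [2y] swap r/1=639/19163: DF=(1 − 639/19163·(0.980200))/(1+639/19163) = 9361/10000 ≈ 0.936100
step 3 [3y] zero: DF = P = 9117/10000 ≈ 0.911700
step 4 [4y] zero: DF = P = 1739/2000 ≈ 0.869500
step 5 [5y] swap r/1=328/9067: DF=(1 − 328/9067·(0.980200+0.936100+0.911700+0.869500))/(1+328/9067) = 209/250 ≈ 0.836000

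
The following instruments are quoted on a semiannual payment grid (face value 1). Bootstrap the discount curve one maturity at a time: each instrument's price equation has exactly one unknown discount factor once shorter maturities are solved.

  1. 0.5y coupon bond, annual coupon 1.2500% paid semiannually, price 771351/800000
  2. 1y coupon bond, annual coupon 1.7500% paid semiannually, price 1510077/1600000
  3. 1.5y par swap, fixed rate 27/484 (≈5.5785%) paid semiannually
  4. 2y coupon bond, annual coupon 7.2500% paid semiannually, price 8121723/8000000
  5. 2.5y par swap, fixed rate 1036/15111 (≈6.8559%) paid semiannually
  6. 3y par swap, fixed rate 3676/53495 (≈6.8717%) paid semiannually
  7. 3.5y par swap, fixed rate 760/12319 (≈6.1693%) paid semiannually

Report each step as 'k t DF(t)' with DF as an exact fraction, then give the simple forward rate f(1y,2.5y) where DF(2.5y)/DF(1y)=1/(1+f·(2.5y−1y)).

1 1/2 4791/5000
2 1 9273/10000
3 3/2 9217/10000
4 2 1763/2000
5 5/2 4223/5000
6 3 4081/5000
7 7/2 81/100
f(1y,2.5y) = ((9273/10000)/(4223/5000) − 1)/(3/2) = 827/12669 ≈ 6.5277%

step 1 [0.5y] bond c/2=1/160: DF=(771351/800000 − 1/160·(0))/(1+1/160) = 4791/5000 ≈ 0.958200
step 2 [1y] bond c/2=7/800: DF=(1510077/1600000 − 7/800·(0.958200))/(1+7/800) = 9273/10000 ≈ 0.927300
step 3 [1.5y] swap r/2=27/968: DF=(1 − 27/968·(0.958200+0.927300))/(1+27/968) = 9217/10000 ≈ 0.921700
step 4 [2y] bond c/2=29/800: DF=(8121723/8000000 − 29/800·(0.958200+0.927300+0.921700))/(1+29/800) = 1763/2000 ≈ 0.881500
step 5 [2.5y] swap r/2=518/15111: DF=(1 − 518/15111·(0.958200+0.927300+0.921700+0.881500))/(1+518/15111) = 4223/5000 ≈ 0.844600
step 6 [3y] swap r/2=1838/53495: DF=(1 − 1838/53495·(0.958200+0.927300+0.921700+0.881500+0.844600))/(1+1838/53495) = 4081/5000 ≈ 0.816200
step 7 [3.5y] swap r/2=380/12319: DF=(1 − 380/12319·(0.958200+0.927300+0.921700+0.881500+0.844600+0.816200))/(1+380/12319) = 81/100 ≈ 0.810000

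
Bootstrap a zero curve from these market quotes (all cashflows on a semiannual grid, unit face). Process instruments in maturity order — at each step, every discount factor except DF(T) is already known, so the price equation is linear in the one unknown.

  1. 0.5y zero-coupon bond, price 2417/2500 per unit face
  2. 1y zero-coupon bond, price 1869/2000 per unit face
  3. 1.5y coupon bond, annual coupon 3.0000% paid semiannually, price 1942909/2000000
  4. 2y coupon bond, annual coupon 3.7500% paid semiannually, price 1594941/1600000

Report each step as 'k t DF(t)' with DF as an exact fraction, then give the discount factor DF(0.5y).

step 1 [0.5y] zero: DF = P = 2417/2500 ≈ 0.966800
step 2 [1y] zero: DF = P = 1869/2000 ≈ 0.934500
step 3 [1.5y] bond c/2=3/200: DF=(1942909/2000000 − 3/200·(0.966800+0.934500))/(1+3/200) = 929/1000 ≈ 0.929000
step 4 [2y] bond c/2=3/160: DF=(1594941/1600000 − 3/160·(0.966800+0.934500+0.929000))/(1+3/160) = 579/625 ≈ 0.926400

1 1/2 2417/2500
2 1 1869/2000
3 3/2 929/1000
4 2 579/625
DF(0.5y) = 2417/2500 ≈ 0.966800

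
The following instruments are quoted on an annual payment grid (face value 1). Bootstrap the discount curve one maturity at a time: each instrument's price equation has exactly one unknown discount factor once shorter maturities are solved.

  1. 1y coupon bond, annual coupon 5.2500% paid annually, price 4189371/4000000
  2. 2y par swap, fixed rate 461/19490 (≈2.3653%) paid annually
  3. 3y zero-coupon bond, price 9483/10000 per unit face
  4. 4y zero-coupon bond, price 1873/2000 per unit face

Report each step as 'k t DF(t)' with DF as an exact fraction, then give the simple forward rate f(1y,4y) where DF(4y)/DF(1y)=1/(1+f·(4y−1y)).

1 1 9951/10000
2 2 9539/10000
3 3 9483/10000
4 4 1873/2000
f(1y,4y) = ((9951/10000)/(1873/2000) − 1)/(3) = 586/28095 ≈ 2.0858%

step 1 [1y] bond c/1=21/400: DF=(4189371/4000000 − 21/400·(0))/(1+21/400) = 9951/10000 ≈ 0.995100
step 2 [2y] swap r/1=461/19490: DF=(1 − 461/19490·(0.995100))/(1+461/19490) = 9539/10000 ≈ 0.953900
step 3 [3y] zero: DF = P = 9483/10000 ≈ 0.948300
step 4 [4y] zero: DF = P = 1873/2000 ≈ 0.936500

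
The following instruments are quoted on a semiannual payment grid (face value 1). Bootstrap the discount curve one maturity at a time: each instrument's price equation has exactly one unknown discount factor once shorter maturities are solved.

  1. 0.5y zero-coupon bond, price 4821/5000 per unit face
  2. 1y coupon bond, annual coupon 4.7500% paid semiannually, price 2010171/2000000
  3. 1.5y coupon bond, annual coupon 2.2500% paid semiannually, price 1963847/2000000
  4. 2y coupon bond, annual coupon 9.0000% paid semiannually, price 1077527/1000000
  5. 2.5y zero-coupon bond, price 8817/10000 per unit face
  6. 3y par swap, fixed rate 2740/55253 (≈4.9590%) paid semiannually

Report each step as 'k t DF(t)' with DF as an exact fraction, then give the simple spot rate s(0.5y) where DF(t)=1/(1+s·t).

1 1/2 4821/5000
2 1 4797/5000
3 3/2 1187/1250
4 2 4537/5000
5 5/2 8817/10000
6 3 863/1000
s(0.5y) = (1/(4821/5000) − 1)/(1/2) = 358/4821 ≈ 7.4258%

step 1 [0.5y] zero: DF = P = 4821/5000 ≈ 0.964200
step 2 [1y] bond c/2=19/800: DF=(2010171/2000000 − 19/800·(0.964200))/(1+19/800) = 4797/5000 ≈ 0.959400
step 3 [1.5y] bond c/2=9/800: DF=(1963847/2000000 − 9/800·(0.964200+0.959400))/(1+9/800) = 1187/1250 ≈ 0.949600
step 4 [2y] bond c/2=9/200: DF=(1077527/1000000 − 9/200·(0.964200+0.959400+0.949600))/(1+9/200) = 4537/5000 ≈ 0.907400
step 5 [2.5y] zero: DF = P = 8817/10000 ≈ 0.881700
step 6 [3y] swap r/2=1370/55253: DF=(1 − 1370/55253·(0.964200+0.959400+0.949600+0.907400+0.881700))/(1+1370/55253) = 863/1000 ≈ 0.863000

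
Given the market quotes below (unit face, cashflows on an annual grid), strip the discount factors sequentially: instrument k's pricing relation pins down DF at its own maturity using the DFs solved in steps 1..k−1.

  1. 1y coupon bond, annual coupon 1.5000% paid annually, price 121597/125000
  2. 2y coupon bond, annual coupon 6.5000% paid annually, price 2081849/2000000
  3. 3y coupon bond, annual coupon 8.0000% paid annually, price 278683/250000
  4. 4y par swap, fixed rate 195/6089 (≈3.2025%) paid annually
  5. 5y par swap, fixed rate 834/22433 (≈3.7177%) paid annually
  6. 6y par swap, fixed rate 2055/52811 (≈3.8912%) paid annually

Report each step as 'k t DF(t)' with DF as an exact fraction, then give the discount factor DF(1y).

step 1 [1y] bond c/1=3/200: DF=(121597/125000 − 3/200·(0))/(1+3/200) = 599/625 ≈ 0.958400
step 2 [2y] bond c/1=13/200: DF=(2081849/2000000 − 13/200·(0.958400))/(1+13/200) = 9189/10000 ≈ 0.918900
step 3 [3y] bond c/1=2/25: DF=(278683/250000 − 2/25·(0.958400+0.918900))/(1+2/25) = 8931/10000 ≈ 0.893100
step 4 [4y] swap r/1=195/6089: DF=(1 − 195/6089·(0.958400+0.918900+0.893100))/(1+195/6089) = 883/1000 ≈ 0.883000
step 5 [5y] swap r/1=834/22433: DF=(1 − 834/22433·(0.958400+0.918900+0.893100+0.883000))/(1+834/22433) = 2083/2500 ≈ 0.833200
step 6 [6y] swap r/1=2055/52811: DF=(1 − 2055/52811·(0.958400+0.918900+0.893100+0.883000+0.833200))/(1+2055/52811) = 1589/2000 ≈ 0.794500

1 1 599/625
2 2 9189/10000
3 3 8931/10000
4 4 883/1000
5 5 2083/2500
6 6 1589/2000
DF(1y) = 599/625 ≈ 0.958400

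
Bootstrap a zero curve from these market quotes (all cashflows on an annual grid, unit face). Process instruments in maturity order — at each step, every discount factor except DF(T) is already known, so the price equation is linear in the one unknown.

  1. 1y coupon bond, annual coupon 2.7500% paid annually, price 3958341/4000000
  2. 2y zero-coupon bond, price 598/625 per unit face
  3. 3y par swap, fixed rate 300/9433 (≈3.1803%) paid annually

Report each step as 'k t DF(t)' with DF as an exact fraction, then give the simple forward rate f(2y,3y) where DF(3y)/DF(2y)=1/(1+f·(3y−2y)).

1 1 9631/10000
2 2 598/625
3 3 91/100
f(2y,3y) = ((598/625)/(91/100) − 1)/(1) = 9/175 ≈ 5.1429%

step 1 [1y] bond c/1=11/400: DF=(3958341/4000000 − 11/400·(0))/(1+11/400) = 9631/10000 ≈ 0.963100
step 2 [2y] zero: DF = P = 598/625 ≈ 0.956800
step 3 [3y] swap r/1=300/9433: DF=(1 − 300/9433·(0.963100+0.956800))/(1+300/9433) = 91/100 ≈ 0.910000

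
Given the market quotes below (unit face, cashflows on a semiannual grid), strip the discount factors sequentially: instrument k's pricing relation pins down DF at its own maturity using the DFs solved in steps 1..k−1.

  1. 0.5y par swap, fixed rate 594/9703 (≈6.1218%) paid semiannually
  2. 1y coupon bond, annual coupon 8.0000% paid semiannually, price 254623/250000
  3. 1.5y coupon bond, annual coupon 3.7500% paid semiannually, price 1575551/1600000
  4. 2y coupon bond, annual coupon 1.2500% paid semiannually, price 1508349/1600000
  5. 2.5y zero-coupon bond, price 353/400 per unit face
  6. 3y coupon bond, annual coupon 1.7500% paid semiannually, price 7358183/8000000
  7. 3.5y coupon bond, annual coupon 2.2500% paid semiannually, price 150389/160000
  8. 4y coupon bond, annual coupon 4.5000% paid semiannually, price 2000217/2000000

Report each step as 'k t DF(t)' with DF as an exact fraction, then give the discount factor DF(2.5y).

step 1 [0.5y] swap r/2=297/9703: DF=(1 − 297/9703·(0))/(1+297/9703) = 9703/10000 ≈ 0.970300
step 2 [1y] bond c/2=1/25: DF=(254623/250000 − 1/25·(0.970300))/(1+1/25) = 471/500 ≈ 0.942000
step 3 [1.5y] bond c/2=3/160: DF=(1575551/1600000 − 3/160·(0.970300+0.942000))/(1+3/160) = 4657/5000 ≈ 0.931400
step 4 [2y] bond c/2=1/160: DF=(1508349/1600000 − 1/160·(0.970300+0.942000+0.931400))/(1+1/160) = 1149/1250 ≈ 0.919200
step 5 [2.5y] zero: DF = P = 353/400 ≈ 0.882500
step 6 [3y] bond c/2=7/800: DF=(7358183/8000000 − 7/800·(0.970300+0.942000+0.931400+0.919200+0.882500))/(1+7/800) = 1743/2000 ≈ 0.871500
step 7 [3.5y] bond c/2=9/800: DF=(150389/160000 − 9/800·(0.970300+0.942000+0.931400+0.919200+0.882500+0.871500))/(1+9/800) = 8681/10000 ≈ 0.868100
step 8 [4y] bond c/2=9/400: DF=(2000217/2000000 − 9/400·(0.970300+0.942000+0.931400+0.919200+0.882500+0.871500+0.868100))/(1+9/400) = 1047/1250 ≈ 0.837600

1 1/2 9703/10000
2 1 471/500
3 3/2 4657/5000
4 2 1149/1250
5 5/2 353/400
6 3 1743/2000
7 7/2 8681/10000
8 4 1047/1250
DF(2.5y) = 353/400 ≈ 0.882500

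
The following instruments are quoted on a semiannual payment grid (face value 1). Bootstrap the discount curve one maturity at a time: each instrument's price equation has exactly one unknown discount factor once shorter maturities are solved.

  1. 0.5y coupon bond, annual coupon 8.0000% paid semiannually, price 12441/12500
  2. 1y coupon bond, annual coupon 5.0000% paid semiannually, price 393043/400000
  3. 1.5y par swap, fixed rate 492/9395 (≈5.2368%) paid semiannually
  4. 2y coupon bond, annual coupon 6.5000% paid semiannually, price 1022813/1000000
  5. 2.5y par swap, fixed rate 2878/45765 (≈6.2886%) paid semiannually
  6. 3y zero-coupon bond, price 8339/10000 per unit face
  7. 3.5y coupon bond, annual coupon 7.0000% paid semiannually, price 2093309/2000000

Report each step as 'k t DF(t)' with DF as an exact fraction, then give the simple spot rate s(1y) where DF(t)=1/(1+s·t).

step 1 [0.5y] bond c/2=1/25: DF=(12441/12500 − 1/25·(0))/(1+1/25) = 957/1000 ≈ 0.957000
step 2 [1y] bond c/2=1/40: DF=(393043/400000 − 1/40·(0.957000))/(1+1/40) = 9353/10000 ≈ 0.935300
step 3 [1.5y] swap r/2=246/9395: DF=(1 − 246/9395·(0.957000+0.935300))/(1+246/9395) = 4631/5000 ≈ 0.926200
step 4 [2y] bond c/2=13/400: DF=(1022813/1000000 − 13/400·(0.957000+0.935300+0.926200))/(1+13/400) = 9019/10000 ≈ 0.901900
step 5 [2.5y] swap r/2=1439/45765: DF=(1 − 1439/45765·(0.957000+0.935300+0.926200+0.901900))/(1+1439/45765) = 8561/10000 ≈ 0.856100
step 6 [3y] zero: DF = P = 8339/10000 ≈ 0.833900
step 7 [3.5y] bond c/2=7/200: DF=(2093309/2000000 − 7/200·(0.957000+0.935300+0.926200+0.901900+0.856100+0.833900))/(1+7/200) = 8283/10000 ≈ 0.828300

1 1/2 957/1000
2 1 9353/10000
3 3/2 4631/5000
4 2 9019/10000
5 5/2 8561/10000
6 3 8339/10000
7 7/2 8283/10000
s(1y) = (1/(9353/10000) − 1)/(1) = 647/9353 ≈ 6.9176%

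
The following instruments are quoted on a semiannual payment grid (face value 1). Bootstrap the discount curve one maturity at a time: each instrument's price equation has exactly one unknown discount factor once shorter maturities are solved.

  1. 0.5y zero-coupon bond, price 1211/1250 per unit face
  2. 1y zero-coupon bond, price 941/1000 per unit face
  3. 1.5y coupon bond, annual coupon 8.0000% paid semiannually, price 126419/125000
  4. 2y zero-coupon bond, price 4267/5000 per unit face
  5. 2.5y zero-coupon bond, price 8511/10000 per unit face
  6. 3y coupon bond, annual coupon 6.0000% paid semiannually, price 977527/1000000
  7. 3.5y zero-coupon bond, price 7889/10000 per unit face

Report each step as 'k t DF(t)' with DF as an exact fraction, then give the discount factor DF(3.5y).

1 1/2 1211/1250
2 1 941/1000
3 3/2 899/1000
4 2 4267/5000
5 5/2 8511/10000
6 3 511/625
7 7/2 7889/10000
DF(3.5y) = 7889/10000 ≈ 0.788900

step 1 [0.5y] zero: DF = P = 1211/1250 ≈ 0.968800
step 2 [1y] zero: DF = P = 941/1000 ≈ 0.941000
step 3 [1.5y] bond c/2=1/25: DF=(126419/125000 − 1/25·(0.968800+0.941000))/(1+1/25) = 899/1000 ≈ 0.899000
step 4 [2y] zero: DF = P = 4267/5000 ≈ 0.853400
step 5 [2.5y] zero: DF = P = 8511/10000 ≈ 0.851100
step 6 [3y] bond c/2=3/100: DF=(977527/1000000 − 3/100·(0.968800+0.941000+0.899000+0.853400+0.851100))/(1+3/100) = 511/625 ≈ 0.817600
step 7 [3.5y] zero: DF = P = 7889/10000 ≈ 0.788900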